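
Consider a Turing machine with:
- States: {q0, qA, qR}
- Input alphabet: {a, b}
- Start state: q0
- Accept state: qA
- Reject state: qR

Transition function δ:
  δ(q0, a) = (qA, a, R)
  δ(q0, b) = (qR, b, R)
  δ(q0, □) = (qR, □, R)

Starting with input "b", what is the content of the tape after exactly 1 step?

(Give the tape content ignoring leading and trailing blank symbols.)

Execution trace:
Initial: [q0]b
Step 1: δ(q0, b) = (qR, b, R) → b[qR]□

The machine reaches the reject state qR and halts.

After 1 step, the tape (ignoring leading/trailing blanks) is: b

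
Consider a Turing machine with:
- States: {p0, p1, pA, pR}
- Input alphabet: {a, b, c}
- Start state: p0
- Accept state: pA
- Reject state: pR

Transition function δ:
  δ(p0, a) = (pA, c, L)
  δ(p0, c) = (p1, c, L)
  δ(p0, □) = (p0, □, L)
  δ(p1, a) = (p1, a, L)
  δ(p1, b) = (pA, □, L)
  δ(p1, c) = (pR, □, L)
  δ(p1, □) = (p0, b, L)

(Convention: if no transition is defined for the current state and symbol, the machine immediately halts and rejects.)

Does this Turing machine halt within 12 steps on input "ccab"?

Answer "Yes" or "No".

Execution trace:
Initial: [p0]ccab
Step 1: δ(p0, c) = (p1, c, L) → [p1]□ccab
Step 2: δ(p1, □) = (p0, b, L) → [p0]□bccab
Step 3: δ(p0, □) = (p0, □, L) → [p0]□□bccab
Step 4: δ(p0, □) = (p0, □, L) → [p0]□□□bccab
Step 5: δ(p0, □) = (p0, □, L) → [p0]□□□□bccab
Step 6: δ(p0, □) = (p0, □, L) → [p0]□□□□□bccab
Step 7: δ(p0, □) = (p0, □, L) → [p0]□□□□□□bccab
Step 8: δ(p0, □) = (p0, □, L) → [p0]□□□□□□□bccab
Step 9: δ(p0, □) = (p0, □, L) → [p0]□□□□□□□□bccab
Step 10: δ(p0, □) = (p0, □, L) → [p0]□□□□□□□□□bccab
Step 11: δ(p0, □) = (p0, □, L) → [p0]□□□□□□□□□□bccab
Step 12: δ(p0, □) = (p0, □, L) → [p0]□□□□□□□□□□□bccab

The machine has not reached a halting state after 12 steps.
The machine did not halt within the 12-step bound.

Answer: No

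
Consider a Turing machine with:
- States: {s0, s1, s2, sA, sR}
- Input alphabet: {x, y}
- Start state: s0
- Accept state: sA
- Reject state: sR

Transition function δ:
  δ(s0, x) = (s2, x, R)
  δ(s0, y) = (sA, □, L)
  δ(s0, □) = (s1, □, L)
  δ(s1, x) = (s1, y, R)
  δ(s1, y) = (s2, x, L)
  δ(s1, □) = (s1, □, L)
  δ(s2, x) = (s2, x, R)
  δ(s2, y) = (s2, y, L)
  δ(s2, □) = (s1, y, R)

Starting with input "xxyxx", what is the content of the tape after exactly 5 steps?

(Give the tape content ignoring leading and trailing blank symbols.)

Execution trace:
Initial: [s0]xxyxx
Step 1: δ(s0, x) = (s2, x, R) → x[s2]xyxx
Step 2: δ(s2, x) = (s2, x, R) → xx[s2]yxx
Step 3: δ(s2, y) = (s2, y, L) → x[s2]xyxx
Step 4: δ(s2, x) = (s2, x, R) → xx[s2]yxx
Step 5: δ(s2, y) = (s2, y, L) → x[s2]xyxx

After 5 steps, the tape (ignoring leading/trailing blanks) is: xxyxx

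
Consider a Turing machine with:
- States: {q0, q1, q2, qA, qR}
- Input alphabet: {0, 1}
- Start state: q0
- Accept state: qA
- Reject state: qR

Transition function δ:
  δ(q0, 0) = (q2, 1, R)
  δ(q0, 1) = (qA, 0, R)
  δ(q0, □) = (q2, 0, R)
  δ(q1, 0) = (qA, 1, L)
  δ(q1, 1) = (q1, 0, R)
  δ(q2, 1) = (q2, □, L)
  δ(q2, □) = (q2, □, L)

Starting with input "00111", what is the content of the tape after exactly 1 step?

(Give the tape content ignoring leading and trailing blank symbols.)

Execution trace:
Initial: [q0]00111
Step 1: δ(q0, 0) = (q2, 1, R) → 1[q2]0111

No transition is defined for δ(q2, 0). By convention the machine halts and rejects.

After 1 step, the tape (ignoring leading/trailing blanks) is: 10111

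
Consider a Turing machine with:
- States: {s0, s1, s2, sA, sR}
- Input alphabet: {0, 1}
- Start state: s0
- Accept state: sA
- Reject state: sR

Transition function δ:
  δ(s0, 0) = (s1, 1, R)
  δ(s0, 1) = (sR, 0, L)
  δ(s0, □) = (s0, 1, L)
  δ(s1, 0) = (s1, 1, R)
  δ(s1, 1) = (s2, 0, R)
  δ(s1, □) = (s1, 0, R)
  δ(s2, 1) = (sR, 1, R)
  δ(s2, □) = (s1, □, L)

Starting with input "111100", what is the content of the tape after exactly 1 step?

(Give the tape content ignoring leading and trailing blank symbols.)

Execution trace:
Initial: [s0]111100
Step 1: δ(s0, 1) = (sR, 0, L) → [sR]□011100

The machine reaches the reject state sR and halts.

After 1 step, the tape (ignoring leading/trailing blanks) is: 011100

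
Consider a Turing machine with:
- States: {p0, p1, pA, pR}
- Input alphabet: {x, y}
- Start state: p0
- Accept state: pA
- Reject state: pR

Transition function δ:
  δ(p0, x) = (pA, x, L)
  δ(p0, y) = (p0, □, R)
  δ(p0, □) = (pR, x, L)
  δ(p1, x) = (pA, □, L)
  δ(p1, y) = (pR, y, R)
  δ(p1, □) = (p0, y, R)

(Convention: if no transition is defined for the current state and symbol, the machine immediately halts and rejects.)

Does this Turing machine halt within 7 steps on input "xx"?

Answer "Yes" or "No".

Execution trace:
Initial: [p0]xx
Step 1: δ(p0, x) = (pA, x, L) → [pA]□xx

The machine reaches the accept state pA and halts.
The machine halted after 1 step (within the 7-step bound).

Answer: Yes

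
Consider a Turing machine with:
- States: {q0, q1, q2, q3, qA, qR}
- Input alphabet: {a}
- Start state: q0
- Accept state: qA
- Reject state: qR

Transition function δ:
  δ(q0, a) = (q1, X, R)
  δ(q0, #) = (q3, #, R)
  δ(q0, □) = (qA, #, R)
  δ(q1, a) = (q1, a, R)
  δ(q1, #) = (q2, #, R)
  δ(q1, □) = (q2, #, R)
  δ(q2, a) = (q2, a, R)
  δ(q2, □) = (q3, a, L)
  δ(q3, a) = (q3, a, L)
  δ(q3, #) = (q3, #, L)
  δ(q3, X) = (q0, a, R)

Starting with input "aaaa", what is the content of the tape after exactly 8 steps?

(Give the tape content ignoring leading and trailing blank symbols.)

Execution trace:
Initial: [q0]aaaa
Step 1: δ(q0, a) = (q1, X, R) → X[q1]aaa
Step 2: δ(q1, a) = (q1, a, R) → Xa[q1]aa
Step 3: δ(q1, a) = (q1, a, R) → Xaa[q1]a
Step 4: δ(q1, a) = (q1, a, R) → Xaaa[q1]□
Step 5: δ(q1, □) = (q2, #, R) → Xaaa#[q2]□
Step 6: δ(q2, □) = (q3, a, L) → Xaaa[q3]#a
Step 7: δ(q3, #) = (q3, #, L) → Xaa[q3]a#a
Step 8: δ(q3, a) = (q3, a, L) → Xa[q3]aa#a

After 8 steps, the tape (ignoring leading/trailing blanks) is: Xaaa#a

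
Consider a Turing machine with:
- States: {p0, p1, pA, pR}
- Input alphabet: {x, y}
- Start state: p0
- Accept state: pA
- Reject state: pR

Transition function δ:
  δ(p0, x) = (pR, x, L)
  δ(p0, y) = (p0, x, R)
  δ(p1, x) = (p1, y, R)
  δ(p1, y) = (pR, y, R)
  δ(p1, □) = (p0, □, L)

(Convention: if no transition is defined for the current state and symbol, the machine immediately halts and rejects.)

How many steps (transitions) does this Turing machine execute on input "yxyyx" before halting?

Execution trace:
Initial: [p0]yxyyx
Step 1: δ(p0, y) = (p0, x, R) → x[p0]xyyx
Step 2: δ(p0, x) = (pR, x, L) → [pR]xxyyx

The machine reaches the reject state pR and halts.

The machine executed 2 steps before halting.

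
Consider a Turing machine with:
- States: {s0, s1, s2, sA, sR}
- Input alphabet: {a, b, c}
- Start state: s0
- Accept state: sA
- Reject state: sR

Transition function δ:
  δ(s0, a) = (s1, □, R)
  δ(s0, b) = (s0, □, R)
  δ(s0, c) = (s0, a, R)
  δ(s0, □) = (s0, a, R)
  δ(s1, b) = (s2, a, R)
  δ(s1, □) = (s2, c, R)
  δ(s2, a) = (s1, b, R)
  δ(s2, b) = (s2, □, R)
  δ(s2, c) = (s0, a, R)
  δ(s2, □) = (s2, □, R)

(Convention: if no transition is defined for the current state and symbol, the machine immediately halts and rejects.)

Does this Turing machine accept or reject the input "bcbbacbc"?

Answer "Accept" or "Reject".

Execution trace:
Initial: [s0]bcbbacbc
Step 1: δ(s0, b) = (s0, □, R) → □[s0]cbbacbc
Step 2: δ(s0, c) = (s0, a, R) → □a[s0]bbacbc
Step 3: δ(s0, b) = (s0, □, R) → □a□[s0]bacbc
Step 4: δ(s0, b) = (s0, □, R) → □a□□[s0]acbc
Step 5: δ(s0, a) = (s1, □, R) → □a□□□[s1]cbc

No transition is defined for δ(s1, c). By convention the machine halts and rejects.

Answer: Reject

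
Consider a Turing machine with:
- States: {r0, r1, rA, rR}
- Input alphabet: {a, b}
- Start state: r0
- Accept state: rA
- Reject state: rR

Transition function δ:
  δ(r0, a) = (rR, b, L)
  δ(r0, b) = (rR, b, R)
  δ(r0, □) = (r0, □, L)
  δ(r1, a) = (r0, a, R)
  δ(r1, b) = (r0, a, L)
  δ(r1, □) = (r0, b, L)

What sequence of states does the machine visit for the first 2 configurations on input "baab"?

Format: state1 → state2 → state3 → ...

Execution trace:
Initial: [r0]baab
Step 1: δ(r0, b) = (rR, b, R) → b[rR]aab

The machine reaches the reject state rR and halts.

State sequence: r0 → rR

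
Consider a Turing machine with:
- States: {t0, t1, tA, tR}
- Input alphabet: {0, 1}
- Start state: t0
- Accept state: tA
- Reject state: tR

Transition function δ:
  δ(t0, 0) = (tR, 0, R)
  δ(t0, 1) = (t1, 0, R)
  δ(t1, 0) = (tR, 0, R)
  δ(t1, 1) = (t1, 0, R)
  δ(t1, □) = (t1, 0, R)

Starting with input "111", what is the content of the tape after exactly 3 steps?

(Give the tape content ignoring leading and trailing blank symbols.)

Execution trace:
Initial: [t0]111
Step 1: δ(t0, 1) = (t1, 0, R) → 0[t1]11
Step 2: δ(t1, 1) = (t1, 0, R) → 00[t1]1
Step 3: δ(t1, 1) = (t1, 0, R) → 000[t1]□

After 3 steps, the tape (ignoring leading/trailing blanks) is: 000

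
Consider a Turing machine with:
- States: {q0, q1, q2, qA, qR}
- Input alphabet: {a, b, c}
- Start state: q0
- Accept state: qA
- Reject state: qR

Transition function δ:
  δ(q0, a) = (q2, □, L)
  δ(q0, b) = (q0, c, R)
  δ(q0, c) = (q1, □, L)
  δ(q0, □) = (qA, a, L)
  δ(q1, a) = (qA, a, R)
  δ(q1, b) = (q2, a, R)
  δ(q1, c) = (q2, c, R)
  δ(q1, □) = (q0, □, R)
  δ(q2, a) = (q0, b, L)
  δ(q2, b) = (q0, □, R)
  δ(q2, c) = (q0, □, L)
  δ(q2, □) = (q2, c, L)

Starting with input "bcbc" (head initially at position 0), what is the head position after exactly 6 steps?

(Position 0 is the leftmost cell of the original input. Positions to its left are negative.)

Execution trace (head position shown):
Step 0: [q0]bcbc  (head at position 0)
Step 1: move right → c[q0]cbc  (head at position 1)
Step 2: move left → [q1]c□bc  (head at position 0)
Step 3: move right → c[q2]□bc  (head at position 1)
Step 4: move left → [q2]ccbc  (head at position 0)
Step 5: move left → [q0]□□cbc  (head at position -1)
Step 6: move left → [qA]□a□cbc  (head at position -2)

After 6 steps, the head is at position -2.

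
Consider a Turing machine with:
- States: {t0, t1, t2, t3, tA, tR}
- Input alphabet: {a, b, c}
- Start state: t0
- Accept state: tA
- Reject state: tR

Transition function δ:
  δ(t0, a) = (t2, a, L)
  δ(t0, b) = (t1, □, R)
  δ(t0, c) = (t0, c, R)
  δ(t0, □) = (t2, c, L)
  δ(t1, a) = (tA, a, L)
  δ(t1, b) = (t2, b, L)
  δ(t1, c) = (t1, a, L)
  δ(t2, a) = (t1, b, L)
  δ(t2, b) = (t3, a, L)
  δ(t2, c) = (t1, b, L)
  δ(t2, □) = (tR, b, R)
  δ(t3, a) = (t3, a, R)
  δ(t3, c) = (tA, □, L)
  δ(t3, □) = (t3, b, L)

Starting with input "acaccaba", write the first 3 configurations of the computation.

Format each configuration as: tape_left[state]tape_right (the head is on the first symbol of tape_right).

Transitions applied:
Step 1: δ(t0, a) = (t2, a, L)
Step 2: δ(t2, □) = (tR, b, R)

The first 3 configurations are:
[t0]acaccaba ⊢ [t2]□acaccaba ⊢ b[tR]acaccaba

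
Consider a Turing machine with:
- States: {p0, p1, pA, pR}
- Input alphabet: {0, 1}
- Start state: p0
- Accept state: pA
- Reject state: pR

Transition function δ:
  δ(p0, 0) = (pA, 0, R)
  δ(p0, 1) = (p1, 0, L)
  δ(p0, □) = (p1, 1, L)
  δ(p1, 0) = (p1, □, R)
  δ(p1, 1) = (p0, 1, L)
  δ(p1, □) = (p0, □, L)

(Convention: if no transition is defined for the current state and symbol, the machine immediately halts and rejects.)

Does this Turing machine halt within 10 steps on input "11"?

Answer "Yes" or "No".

Execution trace:
Initial: [p0]11
Step 1: δ(p0, 1) = (p1, 0, L) → [p1]□01
Step 2: δ(p1, □) = (p0, □, L) → [p0]□□01
Step 3: δ(p0, □) = (p1, 1, L) → [p1]□1□01
Step 4: δ(p1, □) = (p0, □, L) → [p0]□□1□01
Step 5: δ(p0, □) = (p1, 1, L) → [p1]□1□1□01
Step 6: δ(p1, □) = (p0, □, L) → [p0]□□1□1□01
Step 7: δ(p0, □) = (p1, 1, L) → [p1]□1□1□1□01
Step 8: δ(p1, □) = (p0, □, L) → [p0]□□1□1□1□01
Step 9: δ(p0, □) = (p1, 1, L) → [p1]□1□1□1□1□01
Step 10: δ(p1, □) = (p0, □, L) → [p0]□□1□1□1□1□01

The machine has not reached a halting state after 10 steps.
The machine did not halt within the 10-step bound.

Answer: No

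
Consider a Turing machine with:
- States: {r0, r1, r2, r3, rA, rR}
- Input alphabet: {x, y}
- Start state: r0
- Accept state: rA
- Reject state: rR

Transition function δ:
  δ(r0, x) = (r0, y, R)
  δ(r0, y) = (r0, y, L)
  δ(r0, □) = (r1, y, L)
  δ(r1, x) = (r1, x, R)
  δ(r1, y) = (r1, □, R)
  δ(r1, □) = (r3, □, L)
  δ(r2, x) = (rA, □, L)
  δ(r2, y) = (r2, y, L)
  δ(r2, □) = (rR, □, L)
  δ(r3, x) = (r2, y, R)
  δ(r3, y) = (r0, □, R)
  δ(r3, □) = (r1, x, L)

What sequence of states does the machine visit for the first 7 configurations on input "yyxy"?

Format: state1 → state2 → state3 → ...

Execution trace:
Initial: [r0]yyxy
Step 1: δ(r0, y) = (r0, y, L) → [r0]□yyxy
Step 2: δ(r0, □) = (r1, y, L) → [r1]□yyyxy
Step 3: δ(r1, □) = (r3, □, L) → [r3]□□yyyxy
Step 4: δ(r3, □) = (r1, x, L) → [r1]□x□yyyxy
Step 5: δ(r1, □) = (r3, □, L) → [r3]□□x□yyyxy
Step 6: δ(r3, □) = (r1, x, L) → [r1]□x□x□yyyxy

State sequence: r0 → r0 → r1 → r3 → r1 → r3 → r1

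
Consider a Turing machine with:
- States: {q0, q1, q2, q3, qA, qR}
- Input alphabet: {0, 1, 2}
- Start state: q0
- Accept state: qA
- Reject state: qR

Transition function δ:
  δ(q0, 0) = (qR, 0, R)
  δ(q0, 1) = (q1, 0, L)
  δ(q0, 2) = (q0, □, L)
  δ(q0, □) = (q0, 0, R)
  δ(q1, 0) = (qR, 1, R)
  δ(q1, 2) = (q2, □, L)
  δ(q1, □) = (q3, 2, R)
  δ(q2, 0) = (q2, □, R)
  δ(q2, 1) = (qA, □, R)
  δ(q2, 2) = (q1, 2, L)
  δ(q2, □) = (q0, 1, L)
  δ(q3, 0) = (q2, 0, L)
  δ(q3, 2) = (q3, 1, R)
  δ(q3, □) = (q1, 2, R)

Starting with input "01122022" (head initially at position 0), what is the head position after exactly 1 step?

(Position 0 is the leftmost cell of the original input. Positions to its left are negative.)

Execution trace (head position shown):
Step 0: [q0]01122022  (head at position 0)
Step 1: move right → 0[qR]1122022  (head at position 1)

After 1 step, the head is at position 1.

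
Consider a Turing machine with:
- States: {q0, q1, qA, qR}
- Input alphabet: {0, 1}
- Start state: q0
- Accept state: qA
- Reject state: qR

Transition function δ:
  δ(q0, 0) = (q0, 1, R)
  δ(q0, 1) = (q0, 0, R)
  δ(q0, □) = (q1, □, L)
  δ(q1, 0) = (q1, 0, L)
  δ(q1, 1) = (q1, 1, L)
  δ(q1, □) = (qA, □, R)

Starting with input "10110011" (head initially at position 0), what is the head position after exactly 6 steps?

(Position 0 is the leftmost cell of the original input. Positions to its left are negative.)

Execution trace (head position shown):
Step 0: [q0]10110011  (head at position 0)
Step 1: move right → 0[q0]0110011  (head at position 1)
Step 2: move right → 01[q0]110011  (head at position 2)
Step 3: move right → 010[q0]10011  (head at position 3)
Step 4: move right → 0100[q0]0011  (head at position 4)
Step 5: move right → 01001[q0]011  (head at position 5)
Step 6: move right → 010011[q0]11  (head at position 6)

After 6 steps, the head is at position 6.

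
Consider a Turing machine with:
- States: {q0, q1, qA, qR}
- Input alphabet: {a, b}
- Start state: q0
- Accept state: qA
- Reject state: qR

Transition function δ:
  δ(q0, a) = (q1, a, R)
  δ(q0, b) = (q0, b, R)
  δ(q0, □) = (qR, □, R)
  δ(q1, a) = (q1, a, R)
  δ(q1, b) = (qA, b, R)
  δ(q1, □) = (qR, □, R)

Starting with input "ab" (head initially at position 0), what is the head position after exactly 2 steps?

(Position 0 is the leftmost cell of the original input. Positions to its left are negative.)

Execution trace (head position shown):
Step 0: [q0]ab  (head at position 0)
Step 1: move right → a[q1]b  (head at position 1)
Step 2: move right → ab[qA]□  (head at position 2)

After 2 steps, the head is at position 2.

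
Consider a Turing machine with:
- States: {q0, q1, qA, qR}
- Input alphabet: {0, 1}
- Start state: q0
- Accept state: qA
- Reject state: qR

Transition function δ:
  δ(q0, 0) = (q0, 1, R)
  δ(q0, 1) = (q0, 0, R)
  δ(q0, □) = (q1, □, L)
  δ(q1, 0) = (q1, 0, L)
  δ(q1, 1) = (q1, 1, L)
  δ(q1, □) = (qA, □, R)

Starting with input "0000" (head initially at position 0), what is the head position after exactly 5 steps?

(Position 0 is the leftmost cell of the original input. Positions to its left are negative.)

Execution trace (head position shown):
Step 0: [q0]0000  (head at position 0)
Step 1: move right → 1[q0]000  (head at position 1)
Step 2: move right → 11[q0]00  (head at position 2)
Step 3: move right → 111[q0]0  (head at position 3)
Step 4: move right → 1111[q0]□  (head at position 4)
Step 5: move left → 111[q1]1□  (head at position 3)

After 5 steps, the head is at position 3.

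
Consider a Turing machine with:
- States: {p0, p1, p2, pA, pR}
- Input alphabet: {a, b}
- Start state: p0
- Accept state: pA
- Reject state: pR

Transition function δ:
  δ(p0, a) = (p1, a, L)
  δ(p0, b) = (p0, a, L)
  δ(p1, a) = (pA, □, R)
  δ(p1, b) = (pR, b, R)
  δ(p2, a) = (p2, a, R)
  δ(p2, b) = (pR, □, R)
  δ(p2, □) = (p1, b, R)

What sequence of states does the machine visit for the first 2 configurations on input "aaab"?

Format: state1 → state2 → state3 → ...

Execution trace:
Initial: [p0]aaab
Step 1: δ(p0, a) = (p1, a, L) → [p1]□aaab

No transition is defined for δ(p1, □). By convention the machine halts and rejects.

State sequence: p0 → p1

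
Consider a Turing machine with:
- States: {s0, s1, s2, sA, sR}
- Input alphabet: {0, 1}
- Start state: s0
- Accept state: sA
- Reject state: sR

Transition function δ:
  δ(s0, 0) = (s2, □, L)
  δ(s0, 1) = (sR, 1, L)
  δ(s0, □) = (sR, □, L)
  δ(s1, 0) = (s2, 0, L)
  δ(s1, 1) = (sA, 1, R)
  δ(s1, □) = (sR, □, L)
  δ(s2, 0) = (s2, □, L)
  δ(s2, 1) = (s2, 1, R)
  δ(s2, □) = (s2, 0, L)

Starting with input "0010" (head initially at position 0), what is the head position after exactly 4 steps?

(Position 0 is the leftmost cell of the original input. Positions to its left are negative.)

Execution trace (head position shown):
Step 0: [s0]0010  (head at position 0)
Step 1: move left → [s2]□□010  (head at position -1)
Step 2: move left → [s2]□0□010  (head at position -2)
Step 3: move left → [s2]□00□010  (head at position -3)
Step 4: move left → [s2]□000□010  (head at position -4)

After 4 steps, the head is at position -4.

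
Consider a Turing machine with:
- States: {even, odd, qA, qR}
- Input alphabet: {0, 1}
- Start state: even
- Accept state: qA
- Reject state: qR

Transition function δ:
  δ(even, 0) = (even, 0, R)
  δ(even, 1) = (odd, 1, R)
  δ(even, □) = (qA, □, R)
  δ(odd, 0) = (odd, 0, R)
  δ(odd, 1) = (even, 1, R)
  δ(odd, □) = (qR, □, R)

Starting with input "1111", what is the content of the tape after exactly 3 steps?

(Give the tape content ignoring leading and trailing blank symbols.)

Execution trace:
Initial: [even]1111
Step 1: δ(even, 1) = (odd, 1, R) → 1[odd]111
Step 2: δ(odd, 1) = (even, 1, R) → 11[even]11
Step 3: δ(even, 1) = (odd, 1, R) → 111[odd]1

After 3 steps, the tape (ignoring leading/trailing blanks) is: 1111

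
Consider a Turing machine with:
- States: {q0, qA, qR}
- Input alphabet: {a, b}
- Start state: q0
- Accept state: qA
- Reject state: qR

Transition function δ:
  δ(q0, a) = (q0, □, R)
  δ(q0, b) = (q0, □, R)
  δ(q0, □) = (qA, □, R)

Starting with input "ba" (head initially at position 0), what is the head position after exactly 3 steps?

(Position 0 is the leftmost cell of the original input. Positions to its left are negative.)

Execution trace (head position shown):
Step 0: [q0]ba  (head at position 0)
Step 1: move right → □[q0]a  (head at position 1)
Step 2: move right → □□[q0]□  (head at position 2)
Step 3: move right → □□□[qA]□  (head at position 3)

After 3 steps, the head is at position 3.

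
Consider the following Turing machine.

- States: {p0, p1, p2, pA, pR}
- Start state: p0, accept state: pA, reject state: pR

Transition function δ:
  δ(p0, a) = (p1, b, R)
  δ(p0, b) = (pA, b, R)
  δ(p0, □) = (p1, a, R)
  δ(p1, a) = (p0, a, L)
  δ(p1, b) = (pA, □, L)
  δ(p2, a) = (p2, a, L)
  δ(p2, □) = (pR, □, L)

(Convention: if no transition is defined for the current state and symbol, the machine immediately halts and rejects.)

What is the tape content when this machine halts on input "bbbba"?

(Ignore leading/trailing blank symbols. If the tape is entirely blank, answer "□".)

Execution trace:
Initial: [p0]bbbba
Step 1: δ(p0, b) = (pA, b, R) → b[pA]bbba

The machine reaches the accept state pA and halts.

Final tape (ignoring leading/trailing blanks): bbbba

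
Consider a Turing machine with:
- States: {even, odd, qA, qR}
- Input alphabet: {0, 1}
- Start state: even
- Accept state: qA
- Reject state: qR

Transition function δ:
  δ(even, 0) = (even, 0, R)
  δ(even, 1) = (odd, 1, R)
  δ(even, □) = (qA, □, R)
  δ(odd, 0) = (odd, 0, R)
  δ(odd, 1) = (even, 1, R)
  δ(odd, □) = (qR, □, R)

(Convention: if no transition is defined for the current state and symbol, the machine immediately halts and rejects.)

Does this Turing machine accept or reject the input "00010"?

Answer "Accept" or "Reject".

Execution trace:
Initial: [even]00010
Step 1: δ(even, 0) = (even, 0, R) → 0[even]0010
Step 2: δ(even, 0) = (even, 0, R) → 00[even]010
Step 3: δ(even, 0) = (even, 0, R) → 000[even]10
Step 4: δ(even, 1) = (odd, 1, R) → 0001[odd]0
Step 5: δ(odd, 0) = (odd, 0, R) → 00010[odd]□
Step 6: δ(odd, □) = (qR, □, R) → 00010□[qR]□

The machine reaches the reject state qR and halts.

Answer: Reject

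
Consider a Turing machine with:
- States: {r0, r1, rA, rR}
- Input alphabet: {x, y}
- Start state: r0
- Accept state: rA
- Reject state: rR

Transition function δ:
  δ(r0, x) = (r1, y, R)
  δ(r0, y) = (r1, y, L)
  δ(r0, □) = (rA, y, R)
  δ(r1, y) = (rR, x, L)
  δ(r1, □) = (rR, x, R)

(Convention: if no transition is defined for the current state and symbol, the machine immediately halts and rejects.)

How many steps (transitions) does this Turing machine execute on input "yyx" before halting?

Execution trace:
Initial: [r0]yyx
Step 1: δ(r0, y) = (r1, y, L) → [r1]□yyx
Step 2: δ(r1, □) = (rR, x, R) → x[rR]yyx

The machine reaches the reject state rR and halts.

The machine executed 2 steps before halting.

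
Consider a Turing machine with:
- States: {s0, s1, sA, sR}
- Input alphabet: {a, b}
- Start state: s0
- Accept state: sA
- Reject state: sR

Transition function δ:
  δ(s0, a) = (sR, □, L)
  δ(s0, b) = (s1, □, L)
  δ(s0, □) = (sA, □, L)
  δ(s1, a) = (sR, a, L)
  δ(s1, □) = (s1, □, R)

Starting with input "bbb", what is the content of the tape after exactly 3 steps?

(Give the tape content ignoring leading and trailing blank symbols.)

Execution trace:
Initial: [s0]bbb
Step 1: δ(s0, b) = (s1, □, L) → [s1]□□bb
Step 2: δ(s1, □) = (s1, □, R) → □[s1]□bb
Step 3: δ(s1, □) = (s1, □, R) → □□[s1]bb

No transition is defined for δ(s1, b). By convention the machine halts and rejects.

After 3 steps, the tape (ignoring leading/trailing blanks) is: bb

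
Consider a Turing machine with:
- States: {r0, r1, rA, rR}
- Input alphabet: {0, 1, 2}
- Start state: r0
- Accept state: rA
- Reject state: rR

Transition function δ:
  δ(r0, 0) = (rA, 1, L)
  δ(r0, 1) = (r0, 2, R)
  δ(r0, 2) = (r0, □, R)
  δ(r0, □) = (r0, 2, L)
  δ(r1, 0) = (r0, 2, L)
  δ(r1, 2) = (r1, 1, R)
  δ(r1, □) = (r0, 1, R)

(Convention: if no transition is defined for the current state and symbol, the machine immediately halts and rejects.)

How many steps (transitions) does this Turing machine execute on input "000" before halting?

Execution trace:
Initial: [r0]000
Step 1: δ(r0, 0) = (rA, 1, L) → [rA]□100

The machine reaches the accept state rA and halts.

The machine executed 1 step before halting.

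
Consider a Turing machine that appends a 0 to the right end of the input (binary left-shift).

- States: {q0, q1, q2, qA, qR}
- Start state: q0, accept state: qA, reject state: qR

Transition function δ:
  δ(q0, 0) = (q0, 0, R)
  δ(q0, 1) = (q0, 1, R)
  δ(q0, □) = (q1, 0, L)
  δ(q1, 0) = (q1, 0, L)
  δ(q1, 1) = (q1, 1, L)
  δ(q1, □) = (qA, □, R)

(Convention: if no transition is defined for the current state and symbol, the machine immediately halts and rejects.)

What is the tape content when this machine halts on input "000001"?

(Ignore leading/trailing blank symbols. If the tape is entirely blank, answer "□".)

Execution trace:
Initial: [q0]000001
Step 1: δ(q0, 0) = (q0, 0, R) → 0[q0]00001
Step 2: δ(q0, 0) = (q0, 0, R) → 00[q0]0001
Step 3: δ(q0, 0) = (q0, 0, R) → 000[q0]001
Step 4: δ(q0, 0) = (q0, 0, R) → 0000[q0]01
Step 5: δ(q0, 0) = (q0, 0, R) → 00000[q0]1
Step 6: δ(q0, 1) = (q0, 1, R) → 000001[q0]□
Step 7: δ(q0, □) = (q1, 0, L) → 00000[q1]10
Step 8: δ(q1, 1) = (q1, 1, L) → 0000[q1]010
Step 9: δ(q1, 0) = (q1, 0, L) → 000[q1]0010
Step 10: δ(q1, 0) = (q1, 0, L) → 00[q1]00010
Step 11: δ(q1, 0) = (q1, 0, L) → 0[q1]000010
Step 12: δ(q1, 0) = (q1, 0, L) → [q1]0000010
Step 13: δ(q1, 0) = (q1, 0, L) → [q1]□0000010
Step 14: δ(q1, □) = (qA, □, R) → □[qA]0000010

The machine reaches the accept state qA and halts.

Final tape (ignoring leading/trailing blanks): 0000010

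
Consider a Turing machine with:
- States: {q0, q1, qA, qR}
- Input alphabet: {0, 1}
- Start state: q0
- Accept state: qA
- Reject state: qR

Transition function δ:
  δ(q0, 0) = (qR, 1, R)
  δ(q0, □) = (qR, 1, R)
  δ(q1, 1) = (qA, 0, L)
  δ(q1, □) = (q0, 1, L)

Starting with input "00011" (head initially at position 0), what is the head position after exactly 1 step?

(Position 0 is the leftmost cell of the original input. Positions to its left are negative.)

Execution trace (head position shown):
Step 0: [q0]00011  (head at position 0)
Step 1: move right → 1[qR]0011  (head at position 1)

After 1 step, the head is at position 1.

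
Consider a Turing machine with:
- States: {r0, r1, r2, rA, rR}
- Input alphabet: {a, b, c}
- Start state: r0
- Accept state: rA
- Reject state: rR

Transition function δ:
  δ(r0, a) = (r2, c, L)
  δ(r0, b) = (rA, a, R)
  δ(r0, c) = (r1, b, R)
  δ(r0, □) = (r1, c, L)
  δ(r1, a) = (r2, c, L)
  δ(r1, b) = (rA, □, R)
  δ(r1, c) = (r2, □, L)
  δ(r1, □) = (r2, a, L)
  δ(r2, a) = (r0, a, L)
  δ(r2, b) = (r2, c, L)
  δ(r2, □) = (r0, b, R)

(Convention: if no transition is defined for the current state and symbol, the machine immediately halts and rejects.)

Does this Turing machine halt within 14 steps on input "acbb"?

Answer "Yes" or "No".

Execution trace:
Initial: [r0]acbb
Step 1: δ(r0, a) = (r2, c, L) → [r2]□ccbb
Step 2: δ(r2, □) = (r0, b, R) → b[r0]ccbb
Step 3: δ(r0, c) = (r1, b, R) → bb[r1]cbb
Step 4: δ(r1, c) = (r2, □, L) → b[r2]b□bb
Step 5: δ(r2, b) = (r2, c, L) → [r2]bc□bb
Step 6: δ(r2, b) = (r2, c, L) → [r2]□cc□bb
Step 7: δ(r2, □) = (r0, b, R) → b[r0]cc□bb
Step 8: δ(r0, c) = (r1, b, R) → bb[r1]c□bb
Step 9: δ(r1, c) = (r2, □, L) → b[r2]b□□bb
Step 10: δ(r2, b) = (r2, c, L) → [r2]bc□□bb
Step 11: δ(r2, b) = (r2, c, L) → [r2]□cc□□bb
Step 12: δ(r2, □) = (r0, b, R) → b[r0]cc□□bb
Step 13: δ(r0, c) = (r1, b, R) → bb[r1]c□□bb
Step 14: δ(r1, c) = (r2, □, L) → b[r2]b□□□bb

The machine has not reached a halting state after 14 steps.
The machine did not halt within the 14-step bound.

Answer: No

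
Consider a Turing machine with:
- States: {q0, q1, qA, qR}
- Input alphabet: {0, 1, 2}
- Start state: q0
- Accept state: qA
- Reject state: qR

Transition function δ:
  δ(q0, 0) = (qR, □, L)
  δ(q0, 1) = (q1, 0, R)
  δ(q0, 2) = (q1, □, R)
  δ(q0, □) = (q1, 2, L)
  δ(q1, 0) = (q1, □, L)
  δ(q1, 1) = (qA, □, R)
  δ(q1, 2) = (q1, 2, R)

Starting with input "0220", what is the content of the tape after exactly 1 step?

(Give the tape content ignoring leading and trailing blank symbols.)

Execution trace:
Initial: [q0]0220
Step 1: δ(q0, 0) = (qR, □, L) → [qR]□□220

The machine reaches the reject state qR and halts.

After 1 step, the tape (ignoring leading/trailing blanks) is: 220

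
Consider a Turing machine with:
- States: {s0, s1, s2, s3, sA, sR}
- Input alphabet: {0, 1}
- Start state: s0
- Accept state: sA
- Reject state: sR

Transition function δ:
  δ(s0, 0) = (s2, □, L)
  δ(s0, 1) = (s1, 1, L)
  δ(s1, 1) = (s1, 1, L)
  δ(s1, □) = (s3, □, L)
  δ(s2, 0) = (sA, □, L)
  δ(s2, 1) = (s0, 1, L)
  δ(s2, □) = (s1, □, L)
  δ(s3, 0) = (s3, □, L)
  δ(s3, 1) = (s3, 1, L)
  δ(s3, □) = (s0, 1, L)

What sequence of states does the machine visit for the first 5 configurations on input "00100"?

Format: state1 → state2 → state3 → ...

Execution trace:
Initial: [s0]00100
Step 1: δ(s0, 0) = (s2, □, L) → [s2]□□0100
Step 2: δ(s2, □) = (s1, □, L) → [s1]□□□0100
Step 3: δ(s1, □) = (s3, □, L) → [s3]□□□□0100
Step 4: δ(s3, □) = (s0, 1, L) → [s0]□1□□□0100

No transition is defined for δ(s0, □). By convention the machine halts and rejects.

State sequence: s0 → s2 → s1 → s3 → s0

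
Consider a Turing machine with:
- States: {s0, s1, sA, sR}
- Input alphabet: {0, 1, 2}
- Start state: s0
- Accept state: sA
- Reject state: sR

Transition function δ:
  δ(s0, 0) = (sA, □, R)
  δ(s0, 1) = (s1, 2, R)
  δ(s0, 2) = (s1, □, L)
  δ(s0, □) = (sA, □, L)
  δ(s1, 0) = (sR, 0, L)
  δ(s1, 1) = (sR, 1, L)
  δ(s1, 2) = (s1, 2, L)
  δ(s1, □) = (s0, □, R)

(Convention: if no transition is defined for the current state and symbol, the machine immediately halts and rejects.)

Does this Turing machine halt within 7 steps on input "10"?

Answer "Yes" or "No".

Execution trace:
Initial: [s0]10
Step 1: δ(s0, 1) = (s1, 2, R) → 2[s1]0
Step 2: δ(s1, 0) = (sR, 0, L) → [sR]20

The machine reaches the reject state sR and halts.
The machine halted after 2 steps (within the 7-step bound).

Answer: Yes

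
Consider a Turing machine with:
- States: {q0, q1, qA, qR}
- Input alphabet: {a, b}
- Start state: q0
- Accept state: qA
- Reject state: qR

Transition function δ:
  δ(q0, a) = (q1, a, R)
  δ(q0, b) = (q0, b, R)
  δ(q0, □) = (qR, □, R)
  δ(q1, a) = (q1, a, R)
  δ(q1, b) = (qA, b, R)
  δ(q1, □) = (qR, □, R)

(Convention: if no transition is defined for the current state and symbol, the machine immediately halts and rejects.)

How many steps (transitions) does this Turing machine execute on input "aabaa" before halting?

Execution trace:
Initial: [q0]aabaa
Step 1: δ(q0, a) = (q1, a, R) → a[q1]abaa
Step 2: δ(q1, a) = (q1, a, R) → aa[q1]baa
Step 3: δ(q1, b) = (qA, b, R) → aab[qA]aa

The machine reaches the accept state qA and halts.

The machine executed 3 steps before halting.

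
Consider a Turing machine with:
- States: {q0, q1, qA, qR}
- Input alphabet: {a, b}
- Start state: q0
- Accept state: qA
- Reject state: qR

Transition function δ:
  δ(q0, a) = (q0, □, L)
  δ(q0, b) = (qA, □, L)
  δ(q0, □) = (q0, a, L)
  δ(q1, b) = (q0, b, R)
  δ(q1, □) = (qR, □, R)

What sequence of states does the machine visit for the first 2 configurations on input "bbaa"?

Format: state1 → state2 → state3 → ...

Execution trace:
Initial: [q0]bbaa
Step 1: δ(q0, b) = (qA, □, L) → [qA]□□baa

The machine reaches the accept state qA and halts.

State sequence: q0 → qA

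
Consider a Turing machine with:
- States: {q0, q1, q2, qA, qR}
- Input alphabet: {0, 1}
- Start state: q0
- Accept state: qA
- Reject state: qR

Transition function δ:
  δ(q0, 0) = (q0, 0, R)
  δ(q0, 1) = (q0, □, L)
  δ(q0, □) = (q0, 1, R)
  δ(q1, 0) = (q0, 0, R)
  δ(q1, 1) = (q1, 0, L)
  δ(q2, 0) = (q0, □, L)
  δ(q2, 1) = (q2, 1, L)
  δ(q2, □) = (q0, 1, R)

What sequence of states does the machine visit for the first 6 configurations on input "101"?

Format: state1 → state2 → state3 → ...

Execution trace:
Initial: [q0]101
Step 1: δ(q0, 1) = (q0, □, L) → [q0]□□01
Step 2: δ(q0, □) = (q0, 1, R) → 1[q0]□01
Step 3: δ(q0, □) = (q0, 1, R) → 11[q0]01
Step 4: δ(q0, 0) = (q0, 0, R) → 110[q0]1
Step 5: δ(q0, 1) = (q0, □, L) → 11[q0]0□

State sequence: q0 → q0 → q0 → q0 → q0 → q0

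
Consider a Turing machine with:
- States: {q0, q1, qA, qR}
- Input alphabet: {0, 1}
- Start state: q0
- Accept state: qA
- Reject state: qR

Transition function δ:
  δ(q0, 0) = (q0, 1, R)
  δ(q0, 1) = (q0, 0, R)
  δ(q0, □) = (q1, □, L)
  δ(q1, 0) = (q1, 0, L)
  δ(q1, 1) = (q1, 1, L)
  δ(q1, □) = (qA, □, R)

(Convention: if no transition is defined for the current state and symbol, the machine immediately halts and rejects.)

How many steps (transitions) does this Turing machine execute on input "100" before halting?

Execution trace:
Initial: [q0]100
Step 1: δ(q0, 1) = (q0, 0, R) → 0[q0]00
Step 2: δ(q0, 0) = (q0, 1, R) → 01[q0]0
Step 3: δ(q0, 0) = (q0, 1, R) → 011[q0]□
Step 4: δ(q0, □) = (q1, □, L) → 01[q1]1□
Step 5: δ(q1, 1) = (q1, 1, L) → 0[q1]11□
Step 6: δ(q1, 1) = (q1, 1, L) → [q1]011□
Step 7: δ(q1, 0) = (q1, 0, L) → [q1]□011□
Step 8: δ(q1, □) = (qA, □, R) → □[qA]011□

The machine reaches the accept state qA and halts.

The machine executed 8 steps before halting.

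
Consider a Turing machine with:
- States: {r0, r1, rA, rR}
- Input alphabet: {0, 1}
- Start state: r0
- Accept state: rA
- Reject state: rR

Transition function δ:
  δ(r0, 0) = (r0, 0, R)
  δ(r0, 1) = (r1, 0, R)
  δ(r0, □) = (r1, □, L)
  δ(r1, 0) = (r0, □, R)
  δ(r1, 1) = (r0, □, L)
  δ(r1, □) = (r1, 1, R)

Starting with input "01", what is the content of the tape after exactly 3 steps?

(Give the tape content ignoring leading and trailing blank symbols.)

Execution trace:
Initial: [r0]01
Step 1: δ(r0, 0) = (r0, 0, R) → 0[r0]1
Step 2: δ(r0, 1) = (r1, 0, R) → 00[r1]□
Step 3: δ(r1, □) = (r1, 1, R) → 001[r1]□

After 3 steps, the tape (ignoring leading/trailing blanks) is: 001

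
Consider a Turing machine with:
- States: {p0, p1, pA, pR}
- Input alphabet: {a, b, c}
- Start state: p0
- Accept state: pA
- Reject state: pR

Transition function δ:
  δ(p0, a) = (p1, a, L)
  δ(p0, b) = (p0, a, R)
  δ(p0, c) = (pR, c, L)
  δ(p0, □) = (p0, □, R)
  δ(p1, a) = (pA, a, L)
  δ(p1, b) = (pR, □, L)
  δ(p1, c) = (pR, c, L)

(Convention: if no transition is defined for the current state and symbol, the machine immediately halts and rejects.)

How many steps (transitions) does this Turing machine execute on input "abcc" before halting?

Execution trace:
Initial: [p0]abcc
Step 1: δ(p0, a) = (p1, a, L) → [p1]□abcc

No transition is defined for δ(p1, □). By convention the machine halts and rejects.

The machine executed 1 step before halting.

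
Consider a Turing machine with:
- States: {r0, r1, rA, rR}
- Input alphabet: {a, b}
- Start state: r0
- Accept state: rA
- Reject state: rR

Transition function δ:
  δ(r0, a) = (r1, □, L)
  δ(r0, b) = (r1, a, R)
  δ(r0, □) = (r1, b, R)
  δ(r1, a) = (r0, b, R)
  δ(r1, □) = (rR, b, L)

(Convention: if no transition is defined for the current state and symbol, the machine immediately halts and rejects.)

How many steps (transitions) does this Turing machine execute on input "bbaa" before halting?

Execution trace:
Initial: [r0]bbaa
Step 1: δ(r0, b) = (r1, a, R) → a[r1]baa

No transition is defined for δ(r1, b). By convention the machine halts and rejects.

The machine executed 1 step before halting.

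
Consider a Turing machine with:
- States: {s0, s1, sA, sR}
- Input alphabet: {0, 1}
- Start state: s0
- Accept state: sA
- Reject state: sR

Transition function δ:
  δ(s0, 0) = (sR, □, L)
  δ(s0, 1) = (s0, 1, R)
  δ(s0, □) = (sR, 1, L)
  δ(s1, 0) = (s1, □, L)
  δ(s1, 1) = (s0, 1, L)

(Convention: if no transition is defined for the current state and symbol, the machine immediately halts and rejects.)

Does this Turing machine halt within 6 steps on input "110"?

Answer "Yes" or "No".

Execution trace:
Initial: [s0]110
Step 1: δ(s0, 1) = (s0, 1, R) → 1[s0]10
Step 2: δ(s0, 1) = (s0, 1, R) → 11[s0]0
Step 3: δ(s0, 0) = (sR, □, L) → 1[sR]1□

The machine reaches the reject state sR and halts.
The machine halted after 3 steps (within the 6-step bound).

Answer: Yes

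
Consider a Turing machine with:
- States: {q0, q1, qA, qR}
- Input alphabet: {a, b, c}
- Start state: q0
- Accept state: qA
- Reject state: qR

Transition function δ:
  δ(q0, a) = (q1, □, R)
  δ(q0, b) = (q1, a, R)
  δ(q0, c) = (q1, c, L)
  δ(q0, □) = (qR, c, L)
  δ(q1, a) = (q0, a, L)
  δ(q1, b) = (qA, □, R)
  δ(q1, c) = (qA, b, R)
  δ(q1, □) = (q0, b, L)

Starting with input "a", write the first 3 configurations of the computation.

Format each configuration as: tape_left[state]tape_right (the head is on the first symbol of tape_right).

Transitions applied:
Step 1: δ(q0, a) = (q1, □, R)
Step 2: δ(q1, □) = (q0, b, L)

The first 3 configurations are:
[q0]a ⊢ □[q1]□ ⊢ [q0]□b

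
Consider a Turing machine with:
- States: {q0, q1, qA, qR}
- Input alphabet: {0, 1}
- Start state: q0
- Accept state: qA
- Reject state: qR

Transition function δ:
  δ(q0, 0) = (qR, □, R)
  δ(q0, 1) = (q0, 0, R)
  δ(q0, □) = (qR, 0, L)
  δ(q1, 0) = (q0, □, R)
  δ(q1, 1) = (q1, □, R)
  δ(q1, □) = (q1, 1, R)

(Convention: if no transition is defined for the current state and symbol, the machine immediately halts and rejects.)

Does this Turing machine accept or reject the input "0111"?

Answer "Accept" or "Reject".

Execution trace:
Initial: [q0]0111
Step 1: δ(q0, 0) = (qR, □, R) → □[qR]111

The machine reaches the reject state qR and halts.

Answer: Reject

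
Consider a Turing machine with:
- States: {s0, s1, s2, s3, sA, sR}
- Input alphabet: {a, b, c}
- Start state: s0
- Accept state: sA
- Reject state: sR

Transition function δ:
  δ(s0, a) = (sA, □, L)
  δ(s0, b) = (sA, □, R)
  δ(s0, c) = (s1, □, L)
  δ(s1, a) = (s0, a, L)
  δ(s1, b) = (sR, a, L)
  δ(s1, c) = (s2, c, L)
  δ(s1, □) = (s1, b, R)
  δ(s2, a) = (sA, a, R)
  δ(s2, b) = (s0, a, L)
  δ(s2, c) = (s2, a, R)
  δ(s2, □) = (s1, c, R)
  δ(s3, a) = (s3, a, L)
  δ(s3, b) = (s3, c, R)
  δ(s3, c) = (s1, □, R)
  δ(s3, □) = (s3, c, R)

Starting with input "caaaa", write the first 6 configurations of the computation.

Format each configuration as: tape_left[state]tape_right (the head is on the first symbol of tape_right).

Transitions applied:
Step 1: δ(s0, c) = (s1, □, L)
Step 2: δ(s1, □) = (s1, b, R)
Step 3: δ(s1, □) = (s1, b, R)
Step 4: δ(s1, a) = (s0, a, L)
Step 5: δ(s0, b) = (sA, □, R)

The first 6 configurations are:
[s0]caaaa ⊢ [s1]□□aaaa ⊢ b[s1]□aaaa ⊢ bb[s1]aaaa ⊢ b[s0]baaaa ⊢ b□[sA]aaaa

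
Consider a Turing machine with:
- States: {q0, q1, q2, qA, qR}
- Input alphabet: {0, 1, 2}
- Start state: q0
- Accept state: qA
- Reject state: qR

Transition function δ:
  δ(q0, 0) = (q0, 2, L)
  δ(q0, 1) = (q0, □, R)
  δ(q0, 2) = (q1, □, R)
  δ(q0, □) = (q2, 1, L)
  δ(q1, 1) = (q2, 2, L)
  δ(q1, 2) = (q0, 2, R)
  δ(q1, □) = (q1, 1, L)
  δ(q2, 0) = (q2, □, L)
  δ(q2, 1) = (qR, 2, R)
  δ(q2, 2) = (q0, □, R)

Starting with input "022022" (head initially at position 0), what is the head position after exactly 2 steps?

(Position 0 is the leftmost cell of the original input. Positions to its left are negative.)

Execution trace (head position shown):
Step 0: [q0]022022  (head at position 0)
Step 1: move left → [q0]□222022  (head at position -1)
Step 2: move left → [q2]□1222022  (head at position -2)

After 2 steps, the head is at position -2.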